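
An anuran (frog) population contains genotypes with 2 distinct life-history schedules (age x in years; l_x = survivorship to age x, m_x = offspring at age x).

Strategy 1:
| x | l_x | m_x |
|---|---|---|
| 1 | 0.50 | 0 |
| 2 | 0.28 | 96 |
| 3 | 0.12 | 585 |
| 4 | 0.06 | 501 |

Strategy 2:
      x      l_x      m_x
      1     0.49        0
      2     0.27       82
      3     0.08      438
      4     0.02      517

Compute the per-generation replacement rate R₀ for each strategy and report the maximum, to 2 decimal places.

127.14

Strategy 1: R₀ = 0.50×0 + 0.28×96 + 0.12×585 + 0.06×501 = 127.1400
Strategy 2: R₀ = 0.49×0 + 0.27×82 + 0.08×438 + 0.02×517 = 67.5200
Highest R₀: strategy 1 with 127.1400.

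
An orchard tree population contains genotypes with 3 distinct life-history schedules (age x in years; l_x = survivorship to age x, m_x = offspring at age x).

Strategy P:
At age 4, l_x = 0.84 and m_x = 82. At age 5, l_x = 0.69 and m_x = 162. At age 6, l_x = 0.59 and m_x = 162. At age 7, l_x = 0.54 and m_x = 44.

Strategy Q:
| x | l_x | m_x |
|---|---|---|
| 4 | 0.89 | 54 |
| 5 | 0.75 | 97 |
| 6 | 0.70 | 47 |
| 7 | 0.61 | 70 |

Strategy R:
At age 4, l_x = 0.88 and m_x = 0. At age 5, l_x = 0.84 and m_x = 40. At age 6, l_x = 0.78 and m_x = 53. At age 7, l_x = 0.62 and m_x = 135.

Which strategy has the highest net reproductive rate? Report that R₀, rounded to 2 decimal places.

300.00

Strategy P: R₀ = 0.84×82 + 0.69×162 + 0.59×162 + 0.54×44 = 300.0000
Strategy Q: R₀ = 0.89×54 + 0.75×97 + 0.70×47 + 0.61×70 = 196.4100
Strategy R: R₀ = 0.88×0 + 0.84×40 + 0.78×53 + 0.62×135 = 158.6400
Highest R₀: strategy P with 300.0000.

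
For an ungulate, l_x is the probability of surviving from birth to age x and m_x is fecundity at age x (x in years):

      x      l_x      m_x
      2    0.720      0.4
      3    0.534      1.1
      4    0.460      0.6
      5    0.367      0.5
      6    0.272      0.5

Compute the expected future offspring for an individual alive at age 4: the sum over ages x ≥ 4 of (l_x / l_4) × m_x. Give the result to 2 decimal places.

1.29

l_4 = 0.460. Conditional survival from age 4 to x is l_x / l_4.
  x=4: (0.460/0.460) × 0.6 = 0.6000
  x=5: (0.367/0.460) × 0.5 = 0.3989
  x=6: (0.272/0.460) × 0.5 = 0.2957
Sum = 0.6000 + 0.3989 + 0.2957 = 1.2946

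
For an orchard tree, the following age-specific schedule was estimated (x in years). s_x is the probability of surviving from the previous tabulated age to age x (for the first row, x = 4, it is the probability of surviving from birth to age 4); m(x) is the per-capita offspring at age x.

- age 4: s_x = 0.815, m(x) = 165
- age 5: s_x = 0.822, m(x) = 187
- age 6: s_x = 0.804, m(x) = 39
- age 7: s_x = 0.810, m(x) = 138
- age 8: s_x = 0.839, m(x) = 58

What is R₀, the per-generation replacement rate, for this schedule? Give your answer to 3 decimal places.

Survivorship from birth: l_x = s_4·s_5·…·s_x.
  l_4 = 0.81500
  l_5 = 0.66993
  l_6 = 0.53862
  l_7 = 0.43629
  l_8 = 0.36604
R₀ = Σ l_x m(x):
  age 4: 0.81500 × 165 = 134.4750
  age 5: 0.66993 × 187 = 125.2769
  age 6: 0.53862 × 39 = 21.0062
  age 7: 0.43629 × 138 = 60.2080
  age 8: 0.36604 × 58 = 21.2303
R₀ = 134.4750 + 125.2769 + 21.0062 + 60.2080 + 21.2303 = 362.1964

362.196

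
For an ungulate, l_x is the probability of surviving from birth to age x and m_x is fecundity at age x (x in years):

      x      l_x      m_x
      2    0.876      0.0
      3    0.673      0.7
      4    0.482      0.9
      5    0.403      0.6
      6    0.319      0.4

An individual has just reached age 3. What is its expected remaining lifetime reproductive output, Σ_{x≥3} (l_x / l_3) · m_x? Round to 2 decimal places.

1.89

l_3 = 0.673. Conditional survival from age 3 to x is l_x / l_3.
  x=3: (0.673/0.673) × 0.7 = 0.7000
  x=4: (0.482/0.673) × 0.9 = 0.6446
  x=5: (0.403/0.673) × 0.6 = 0.3593
  x=6: (0.319/0.673) × 0.4 = 0.1896
Sum = 0.7000 + 0.6446 + 0.3593 + 0.1896 = 1.8935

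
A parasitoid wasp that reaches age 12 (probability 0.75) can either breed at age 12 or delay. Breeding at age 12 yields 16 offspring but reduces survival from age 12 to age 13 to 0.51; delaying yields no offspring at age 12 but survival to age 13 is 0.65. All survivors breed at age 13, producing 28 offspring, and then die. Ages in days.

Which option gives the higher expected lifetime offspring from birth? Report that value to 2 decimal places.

breed at age 12: R₀ = 0.75 × (16 + 0.51 × 28) = 0.75 × 30.2800 = 22.7100
delay to age 13: R₀ = 0.75 × (0.65 × 28) = 0.75 × 18.2000 = 13.6500
Higher: breed at age 12 (22.7100).

22.71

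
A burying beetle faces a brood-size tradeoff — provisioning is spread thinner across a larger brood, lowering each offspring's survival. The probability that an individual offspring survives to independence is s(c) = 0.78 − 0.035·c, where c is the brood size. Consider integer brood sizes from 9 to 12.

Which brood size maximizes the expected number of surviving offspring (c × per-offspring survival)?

11

Expected surviving offspring = c × s(c):
  c=9: 9 × 0.465 = 4.185
  c=10: 10 × 0.430 = 4.300
  c=11: 11 × 0.395 = 4.345
  c=12: 12 × 0.360 = 4.320
Maximum at c = 11 (4.345 surviving offspring).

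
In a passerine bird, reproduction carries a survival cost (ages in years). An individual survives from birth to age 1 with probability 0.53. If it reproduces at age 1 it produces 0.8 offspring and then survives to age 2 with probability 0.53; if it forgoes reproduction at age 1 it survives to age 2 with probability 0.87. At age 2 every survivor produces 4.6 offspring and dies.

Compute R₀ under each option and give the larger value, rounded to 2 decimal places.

2.12

breed at age 1: R₀ = 0.53 × (0.8 + 0.53 × 4.6) = 0.53 × 3.2380 = 1.7161
delay to age 2: R₀ = 0.53 × (0.87 × 4.6) = 0.53 × 4.0020 = 2.1211
Higher: delay to age 2 (2.1211).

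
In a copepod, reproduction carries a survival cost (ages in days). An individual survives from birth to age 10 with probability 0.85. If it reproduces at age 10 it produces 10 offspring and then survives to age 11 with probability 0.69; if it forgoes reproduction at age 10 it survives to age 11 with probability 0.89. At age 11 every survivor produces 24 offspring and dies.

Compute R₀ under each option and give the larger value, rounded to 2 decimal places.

22.58

breed at age 10: R₀ = 0.85 × (10 + 0.69 × 24) = 0.85 × 26.5600 = 22.5760
delay to age 11: R₀ = 0.85 × (0.89 × 24) = 0.85 × 21.3600 = 18.1560
Higher: breed at age 10 (22.5760).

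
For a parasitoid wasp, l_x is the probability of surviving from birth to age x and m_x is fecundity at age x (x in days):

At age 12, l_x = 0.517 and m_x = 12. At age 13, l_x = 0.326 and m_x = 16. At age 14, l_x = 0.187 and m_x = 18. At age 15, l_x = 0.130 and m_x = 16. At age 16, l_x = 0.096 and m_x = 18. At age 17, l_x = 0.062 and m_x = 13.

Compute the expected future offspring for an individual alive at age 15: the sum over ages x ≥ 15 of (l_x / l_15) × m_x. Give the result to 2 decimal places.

l_15 = 0.130. Conditional survival from age 15 to x is l_x / l_15.
  x=15: (0.130/0.130) × 16 = 16.0000
  x=16: (0.096/0.130) × 18 = 13.2923
  x=17: (0.062/0.130) × 13 = 6.2000
Sum = 16.0000 + 13.2923 + 6.2000 = 35.4923

35.49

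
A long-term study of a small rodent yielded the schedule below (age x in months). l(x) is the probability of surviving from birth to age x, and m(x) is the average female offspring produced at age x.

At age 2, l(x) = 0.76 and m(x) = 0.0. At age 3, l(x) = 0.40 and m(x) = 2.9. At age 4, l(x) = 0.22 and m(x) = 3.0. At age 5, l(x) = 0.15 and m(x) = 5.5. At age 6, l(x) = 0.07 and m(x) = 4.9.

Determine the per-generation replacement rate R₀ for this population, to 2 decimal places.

R₀ = Σ l(x) m(x):
  age 2: 0.76 × 0.0 = 0.0000
  age 3: 0.40 × 2.9 = 1.1600
  age 4: 0.22 × 3.0 = 0.6600
  age 5: 0.15 × 5.5 = 0.8250
  age 6: 0.07 × 4.9 = 0.3430
R₀ = 0.0000 + 1.1600 + 0.6600 + 0.8250 + 0.3430 = 2.9880

2.99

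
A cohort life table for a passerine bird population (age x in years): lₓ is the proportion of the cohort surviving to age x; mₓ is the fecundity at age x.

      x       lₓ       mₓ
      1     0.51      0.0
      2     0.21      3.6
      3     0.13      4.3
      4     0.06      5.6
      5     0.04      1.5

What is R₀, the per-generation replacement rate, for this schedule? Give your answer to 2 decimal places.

1.71

R₀ = Σ lₓ mₓ:
  age 1: 0.51 × 0.0 = 0.0000
  age 2: 0.21 × 3.6 = 0.7560
  age 3: 0.13 × 4.3 = 0.5590
  age 4: 0.06 × 5.6 = 0.3360
  age 5: 0.04 × 1.5 = 0.0600
R₀ = 0.0000 + 0.7560 + 0.5590 + 0.3360 + 0.0600 = 1.7110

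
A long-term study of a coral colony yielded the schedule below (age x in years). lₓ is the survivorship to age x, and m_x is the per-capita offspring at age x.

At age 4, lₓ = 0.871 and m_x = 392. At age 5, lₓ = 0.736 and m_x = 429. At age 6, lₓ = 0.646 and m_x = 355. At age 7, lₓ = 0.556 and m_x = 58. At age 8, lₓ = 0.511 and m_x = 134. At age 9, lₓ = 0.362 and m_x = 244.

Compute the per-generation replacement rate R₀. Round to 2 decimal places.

R₀ = Σ lₓ m_x:
  age 4: 0.871 × 392 = 341.4320
  age 5: 0.736 × 429 = 315.7440
  age 6: 0.646 × 355 = 229.3300
  age 7: 0.556 × 58 = 32.2480
  age 8: 0.511 × 134 = 68.4740
  age 9: 0.362 × 244 = 88.3280
R₀ = 341.4320 + 315.7440 + 229.3300 + 32.2480 + 68.4740 + 88.3280 = 1075.5560

1075.56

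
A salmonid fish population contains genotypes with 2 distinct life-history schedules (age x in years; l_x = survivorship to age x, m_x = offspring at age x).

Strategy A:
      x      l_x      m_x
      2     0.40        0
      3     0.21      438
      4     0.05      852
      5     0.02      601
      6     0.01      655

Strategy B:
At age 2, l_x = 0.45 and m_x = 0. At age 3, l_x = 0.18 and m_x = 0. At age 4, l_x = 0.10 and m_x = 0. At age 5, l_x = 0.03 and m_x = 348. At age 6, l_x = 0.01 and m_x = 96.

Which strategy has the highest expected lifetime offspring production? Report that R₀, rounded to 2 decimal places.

153.15

Strategy A: R₀ = 0.40×0 + 0.21×438 + 0.05×852 + 0.02×601 + 0.01×655 = 153.1500
Strategy B: R₀ = 0.45×0 + 0.18×0 + 0.10×0 + 0.03×348 + 0.01×96 = 11.4000
Highest R₀: strategy A with 153.1500.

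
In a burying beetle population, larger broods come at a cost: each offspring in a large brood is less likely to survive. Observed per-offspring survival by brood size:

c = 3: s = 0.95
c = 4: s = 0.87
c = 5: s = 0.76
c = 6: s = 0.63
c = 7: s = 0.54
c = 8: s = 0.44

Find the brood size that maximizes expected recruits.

5

Expected recruits = c × s(c):
  c=3: 3 × 0.95 = 2.850
  c=4: 4 × 0.87 = 3.480
  c=5: 5 × 0.76 = 3.800
  c=6: 6 × 0.63 = 3.780
  c=7: 7 × 0.54 = 3.780
  c=8: 8 × 0.44 = 3.520
Maximum at c = 5 (3.800 recruits).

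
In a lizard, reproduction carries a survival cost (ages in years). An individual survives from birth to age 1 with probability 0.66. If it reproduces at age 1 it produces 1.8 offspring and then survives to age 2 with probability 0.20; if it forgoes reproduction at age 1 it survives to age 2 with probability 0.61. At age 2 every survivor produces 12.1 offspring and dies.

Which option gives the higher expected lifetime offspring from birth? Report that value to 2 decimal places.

breed at age 1: R₀ = 0.66 × (1.8 + 0.20 × 12.1) = 0.66 × 4.2200 = 2.7852
delay to age 2: R₀ = 0.66 × (0.61 × 12.1) = 0.66 × 7.3810 = 4.8715
Higher: delay to age 2 (4.8715).

4.87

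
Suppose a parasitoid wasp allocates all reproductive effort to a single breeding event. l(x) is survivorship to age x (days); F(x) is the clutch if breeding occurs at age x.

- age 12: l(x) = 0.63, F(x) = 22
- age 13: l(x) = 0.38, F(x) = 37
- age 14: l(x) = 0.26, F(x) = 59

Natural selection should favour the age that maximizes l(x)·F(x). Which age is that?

Expected offspring if breeding at age x = l(x) × F(x):
  age 12: 0.63 × 22 = 13.860
  age 13: 0.38 × 37 = 14.060
  age 14: 0.26 × 59 = 15.340
Maximum at age 14 (15.340).

14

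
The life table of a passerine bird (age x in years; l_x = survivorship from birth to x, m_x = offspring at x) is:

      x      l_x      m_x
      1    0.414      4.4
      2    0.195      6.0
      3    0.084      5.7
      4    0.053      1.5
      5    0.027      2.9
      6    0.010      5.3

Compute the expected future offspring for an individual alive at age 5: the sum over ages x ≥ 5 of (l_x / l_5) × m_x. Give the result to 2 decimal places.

4.86

l_5 = 0.027. Conditional survival from age 5 to x is l_x / l_5.
  x=5: (0.027/0.027) × 2.9 = 2.9000
  x=6: (0.010/0.027) × 5.3 = 1.9630
Sum = 2.9000 + 1.9630 = 4.8630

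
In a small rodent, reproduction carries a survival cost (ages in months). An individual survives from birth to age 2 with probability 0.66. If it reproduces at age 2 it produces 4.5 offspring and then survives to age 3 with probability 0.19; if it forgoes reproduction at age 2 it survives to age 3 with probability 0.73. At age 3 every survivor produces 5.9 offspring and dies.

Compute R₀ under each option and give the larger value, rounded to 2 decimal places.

3.71

breed at age 2: R₀ = 0.66 × (4.5 + 0.19 × 5.9) = 0.66 × 5.6210 = 3.7099
delay to age 3: R₀ = 0.66 × (0.73 × 5.9) = 0.66 × 4.3070 = 2.8426
Higher: breed at age 2 (3.7099).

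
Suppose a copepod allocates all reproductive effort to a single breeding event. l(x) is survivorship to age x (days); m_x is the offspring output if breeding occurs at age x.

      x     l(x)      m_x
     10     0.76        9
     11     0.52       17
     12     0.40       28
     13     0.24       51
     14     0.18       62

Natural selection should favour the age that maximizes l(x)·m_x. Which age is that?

Expected offspring if breeding at age x = l(x) × m_x:
  age 10: 0.76 × 9 = 6.840
  age 11: 0.52 × 17 = 8.840
  age 12: 0.40 × 28 = 11.200
  age 13: 0.24 × 51 = 12.240
  age 14: 0.18 × 62 = 11.160
Maximum at age 13 (12.240).

13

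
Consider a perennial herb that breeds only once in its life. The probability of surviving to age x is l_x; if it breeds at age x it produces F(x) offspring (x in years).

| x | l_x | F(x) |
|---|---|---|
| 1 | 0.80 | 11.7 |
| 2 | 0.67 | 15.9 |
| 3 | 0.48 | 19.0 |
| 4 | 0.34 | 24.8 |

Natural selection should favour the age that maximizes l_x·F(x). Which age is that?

Expected offspring if breeding at age x = l_x × F(x):
  age 1: 0.80 × 11.7 = 9.360
  age 2: 0.67 × 15.9 = 10.653
  age 3: 0.48 × 19.0 = 9.120
  age 4: 0.34 × 24.8 = 8.432
Maximum at age 2 (10.653).

2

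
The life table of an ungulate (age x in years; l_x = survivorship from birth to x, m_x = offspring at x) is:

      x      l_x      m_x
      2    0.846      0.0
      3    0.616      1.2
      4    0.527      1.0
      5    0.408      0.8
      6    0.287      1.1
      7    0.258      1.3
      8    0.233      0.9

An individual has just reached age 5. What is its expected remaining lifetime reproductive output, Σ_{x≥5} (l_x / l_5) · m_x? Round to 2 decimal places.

2.91

l_5 = 0.408. Conditional survival from age 5 to x is l_x / l_5.
  x=5: (0.408/0.408) × 0.8 = 0.8000
  x=6: (0.287/0.408) × 1.1 = 0.7738
  x=7: (0.258/0.408) × 1.3 = 0.8221
  x=8: (0.233/0.408) × 0.9 = 0.5140
Sum = 0.8000 + 0.7738 + 0.8221 + 0.5140 = 2.9098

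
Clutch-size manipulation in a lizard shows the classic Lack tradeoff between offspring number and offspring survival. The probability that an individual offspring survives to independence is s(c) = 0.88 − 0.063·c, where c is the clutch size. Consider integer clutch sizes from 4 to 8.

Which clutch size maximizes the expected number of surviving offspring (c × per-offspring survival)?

7

Expected surviving offspring = c × s(c):
  c=4: 4 × 0.628 = 2.512
  c=5: 5 × 0.565 = 2.825
  c=6: 6 × 0.502 = 3.012
  c=7: 7 × 0.439 = 3.073
  c=8: 8 × 0.376 = 3.008
Maximum at c = 7 (3.073 surviving offspring).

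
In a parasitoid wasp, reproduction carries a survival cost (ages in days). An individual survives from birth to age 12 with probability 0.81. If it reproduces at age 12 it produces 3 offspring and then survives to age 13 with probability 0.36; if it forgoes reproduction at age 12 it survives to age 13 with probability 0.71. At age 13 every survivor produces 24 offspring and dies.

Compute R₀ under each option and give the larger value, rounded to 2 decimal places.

breed at age 12: R₀ = 0.81 × (3 + 0.36 × 24) = 0.81 × 11.6400 = 9.4284
delay to age 13: R₀ = 0.81 × (0.71 × 24) = 0.81 × 17.0400 = 13.8024
Higher: delay to age 13 (13.8024).

13.80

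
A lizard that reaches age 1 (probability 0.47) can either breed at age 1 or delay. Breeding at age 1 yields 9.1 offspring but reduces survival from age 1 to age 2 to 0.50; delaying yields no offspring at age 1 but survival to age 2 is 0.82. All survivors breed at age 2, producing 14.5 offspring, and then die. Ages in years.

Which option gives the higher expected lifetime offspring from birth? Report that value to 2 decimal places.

breed at age 1: R₀ = 0.47 × (9.1 + 0.50 × 14.5) = 0.47 × 16.3500 = 7.6845
delay to age 2: R₀ = 0.47 × (0.82 × 14.5) = 0.47 × 11.8900 = 5.5883
Higher: breed at age 1 (7.6845).

7.68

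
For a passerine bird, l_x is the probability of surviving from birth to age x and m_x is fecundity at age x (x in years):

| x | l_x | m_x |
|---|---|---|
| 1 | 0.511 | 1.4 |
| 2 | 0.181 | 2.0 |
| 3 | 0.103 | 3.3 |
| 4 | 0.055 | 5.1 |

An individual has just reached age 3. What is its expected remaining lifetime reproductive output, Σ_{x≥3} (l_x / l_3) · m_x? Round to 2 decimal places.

6.02

l_3 = 0.103. Conditional survival from age 3 to x is l_x / l_3.
  x=3: (0.103/0.103) × 3.3 = 3.3000
  x=4: (0.055/0.103) × 5.1 = 2.7233
Sum = 3.3000 + 2.7233 = 6.0233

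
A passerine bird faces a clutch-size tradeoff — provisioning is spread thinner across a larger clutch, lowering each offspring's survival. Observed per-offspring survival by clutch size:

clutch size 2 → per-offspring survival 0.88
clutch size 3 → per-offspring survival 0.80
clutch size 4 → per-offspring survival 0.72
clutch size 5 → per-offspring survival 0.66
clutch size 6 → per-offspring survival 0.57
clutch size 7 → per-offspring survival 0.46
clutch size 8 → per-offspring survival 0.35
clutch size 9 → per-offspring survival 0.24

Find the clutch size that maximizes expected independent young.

6

Expected independent young = c × s(c):
  c=2: 2 × 0.88 = 1.760
  c=3: 3 × 0.80 = 2.400
  c=4: 4 × 0.72 = 2.880
  c=5: 5 × 0.66 = 3.300
  c=6: 6 × 0.57 = 3.420
  c=7: 7 × 0.46 = 3.220
  c=8: 8 × 0.35 = 2.800
  c=9: 9 × 0.24 = 2.160
Maximum at c = 6 (3.420 independent young).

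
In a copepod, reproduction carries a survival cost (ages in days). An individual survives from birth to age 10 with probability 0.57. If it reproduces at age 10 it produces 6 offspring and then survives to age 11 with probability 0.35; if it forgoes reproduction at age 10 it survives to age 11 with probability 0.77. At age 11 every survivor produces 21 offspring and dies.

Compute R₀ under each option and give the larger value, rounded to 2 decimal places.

breed at age 10: R₀ = 0.57 × (6 + 0.35 × 21) = 0.57 × 13.3500 = 7.6095
delay to age 11: R₀ = 0.57 × (0.77 × 21) = 0.57 × 16.1700 = 9.2169
Higher: delay to age 11 (9.2169).

9.22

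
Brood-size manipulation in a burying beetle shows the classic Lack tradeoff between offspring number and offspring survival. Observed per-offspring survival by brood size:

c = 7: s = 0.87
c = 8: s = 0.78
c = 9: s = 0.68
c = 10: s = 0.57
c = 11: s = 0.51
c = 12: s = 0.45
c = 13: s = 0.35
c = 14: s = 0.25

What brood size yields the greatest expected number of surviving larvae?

8

Expected surviving larvae = c × s(c):
  c=7: 7 × 0.87 = 6.090
  c=8: 8 × 0.78 = 6.240
  c=9: 9 × 0.68 = 6.120
  c=10: 10 × 0.57 = 5.700
  c=11: 11 × 0.51 = 5.610
  c=12: 12 × 0.45 = 5.400
  c=13: 13 × 0.35 = 4.550
  c=14: 14 × 0.25 = 3.500
Maximum at c = 8 (6.240 surviving larvae).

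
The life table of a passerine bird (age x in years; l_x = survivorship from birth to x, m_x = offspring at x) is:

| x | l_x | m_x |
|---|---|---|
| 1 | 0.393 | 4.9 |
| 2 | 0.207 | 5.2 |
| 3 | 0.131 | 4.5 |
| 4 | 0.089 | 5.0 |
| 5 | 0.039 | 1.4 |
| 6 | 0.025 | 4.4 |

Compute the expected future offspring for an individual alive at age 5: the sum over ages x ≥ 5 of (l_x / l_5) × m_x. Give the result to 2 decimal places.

4.22

l_5 = 0.039. Conditional survival from age 5 to x is l_x / l_5.
  x=5: (0.039/0.039) × 1.4 = 1.4000
  x=6: (0.025/0.039) × 4.4 = 2.8205
Sum = 1.4000 + 2.8205 = 4.2205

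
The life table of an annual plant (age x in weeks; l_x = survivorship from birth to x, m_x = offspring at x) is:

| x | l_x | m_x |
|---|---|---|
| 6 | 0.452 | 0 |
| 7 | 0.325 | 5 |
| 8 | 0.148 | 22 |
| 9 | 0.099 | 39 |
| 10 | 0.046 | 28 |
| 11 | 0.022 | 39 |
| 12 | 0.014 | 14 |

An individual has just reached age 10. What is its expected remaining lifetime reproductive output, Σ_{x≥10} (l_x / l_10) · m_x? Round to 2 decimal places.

50.91

l_10 = 0.046. Conditional survival from age 10 to x is l_x / l_10.
  x=10: (0.046/0.046) × 28 = 28.0000
  x=11: (0.022/0.046) × 39 = 18.6522
  x=12: (0.014/0.046) × 14 = 4.2609
Sum = 28.0000 + 18.6522 + 4.2609 = 50.9130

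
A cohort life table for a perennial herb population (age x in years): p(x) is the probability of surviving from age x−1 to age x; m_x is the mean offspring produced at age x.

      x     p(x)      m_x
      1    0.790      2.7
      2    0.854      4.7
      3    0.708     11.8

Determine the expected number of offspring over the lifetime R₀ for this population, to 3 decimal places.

Survivorship from birth: l_x = p_1·p_2·…·p_x.
  l_1 = 0.79000
  l_2 = 0.67466
  l_3 = 0.47766
R₀ = Σ l_x m_x:
  age 1: 0.79000 × 2.7 = 2.1330
  age 2: 0.67466 × 4.7 = 3.1709
  age 3: 0.47766 × 11.8 = 5.6364
R₀ = 2.1330 + 3.1709 + 5.6364 = 10.9403

10.940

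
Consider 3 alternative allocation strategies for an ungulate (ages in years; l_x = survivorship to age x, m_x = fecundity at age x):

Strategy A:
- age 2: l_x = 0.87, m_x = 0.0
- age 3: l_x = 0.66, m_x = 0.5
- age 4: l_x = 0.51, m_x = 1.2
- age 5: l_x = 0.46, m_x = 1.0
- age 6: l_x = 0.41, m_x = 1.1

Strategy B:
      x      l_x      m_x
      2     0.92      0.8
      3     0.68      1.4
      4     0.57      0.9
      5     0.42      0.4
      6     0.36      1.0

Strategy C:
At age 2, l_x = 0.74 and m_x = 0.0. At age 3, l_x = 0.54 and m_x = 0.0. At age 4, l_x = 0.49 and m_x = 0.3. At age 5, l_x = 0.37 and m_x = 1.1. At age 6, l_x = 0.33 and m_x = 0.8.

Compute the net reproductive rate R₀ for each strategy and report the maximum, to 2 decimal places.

Strategy A: R₀ = 0.87×0.0 + 0.66×0.5 + 0.51×1.2 + 0.46×1.0 + 0.41×1.1 = 1.8530
Strategy B: R₀ = 0.92×0.8 + 0.68×1.4 + 0.57×0.9 + 0.42×0.4 + 0.36×1.0 = 2.7290
Strategy C: R₀ = 0.74×0.0 + 0.54×0.0 + 0.49×0.3 + 0.37×1.1 + 0.33×0.8 = 0.8180
Highest R₀: strategy B with 2.7290.

2.73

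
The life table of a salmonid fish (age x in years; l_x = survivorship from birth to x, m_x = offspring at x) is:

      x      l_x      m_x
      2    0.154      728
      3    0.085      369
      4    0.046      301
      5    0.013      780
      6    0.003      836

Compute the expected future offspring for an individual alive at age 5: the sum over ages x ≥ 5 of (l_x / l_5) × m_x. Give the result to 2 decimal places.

l_5 = 0.013. Conditional survival from age 5 to x is l_x / l_5.
  x=5: (0.013/0.013) × 780 = 780.0000
  x=6: (0.003/0.013) × 836 = 192.9231
Sum = 780.0000 + 192.9231 = 972.9231

972.92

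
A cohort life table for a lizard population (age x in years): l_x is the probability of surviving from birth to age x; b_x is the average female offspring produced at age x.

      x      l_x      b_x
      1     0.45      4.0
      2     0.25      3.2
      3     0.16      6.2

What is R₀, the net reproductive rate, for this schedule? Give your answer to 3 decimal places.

3.592

R₀ = Σ l_x b_x:
  age 1: 0.45 × 4.0 = 1.8000
  age 2: 0.25 × 3.2 = 0.8000
  age 3: 0.16 × 6.2 = 0.9920
R₀ = 1.8000 + 0.8000 + 0.9920 = 3.5920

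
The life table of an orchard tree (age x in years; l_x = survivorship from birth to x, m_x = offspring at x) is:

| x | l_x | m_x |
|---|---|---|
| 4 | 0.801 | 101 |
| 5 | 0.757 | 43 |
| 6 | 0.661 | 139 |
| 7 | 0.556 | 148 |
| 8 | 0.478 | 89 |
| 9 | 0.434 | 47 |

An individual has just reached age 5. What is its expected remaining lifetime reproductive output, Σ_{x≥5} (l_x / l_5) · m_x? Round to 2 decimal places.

l_5 = 0.757. Conditional survival from age 5 to x is l_x / l_5.
  x=5: (0.757/0.757) × 43 = 43.0000
  x=6: (0.661/0.757) × 139 = 121.3725
  x=7: (0.556/0.757) × 148 = 108.7028
  x=8: (0.478/0.757) × 89 = 56.1982
  x=9: (0.434/0.757) × 47 = 26.9458
Sum = 43.0000 + 121.3725 + 108.7028 + 56.1982 + 26.9458 = 356.2193

356.22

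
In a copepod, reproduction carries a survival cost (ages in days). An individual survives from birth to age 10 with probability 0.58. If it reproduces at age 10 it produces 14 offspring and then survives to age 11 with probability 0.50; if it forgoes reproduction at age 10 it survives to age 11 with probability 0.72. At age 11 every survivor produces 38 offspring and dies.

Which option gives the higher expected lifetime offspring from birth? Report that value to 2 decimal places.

19.14

breed at age 10: R₀ = 0.58 × (14 + 0.50 × 38) = 0.58 × 33.0000 = 19.1400
delay to age 11: R₀ = 0.58 × (0.72 × 38) = 0.58 × 27.3600 = 15.8688
Higher: breed at age 10 (19.1400).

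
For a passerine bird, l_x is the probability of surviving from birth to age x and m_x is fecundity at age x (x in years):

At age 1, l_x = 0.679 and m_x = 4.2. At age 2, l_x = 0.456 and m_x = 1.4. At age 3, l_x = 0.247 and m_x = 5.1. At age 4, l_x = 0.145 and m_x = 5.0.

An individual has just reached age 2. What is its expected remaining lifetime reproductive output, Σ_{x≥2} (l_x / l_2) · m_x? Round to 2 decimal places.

5.75

l_2 = 0.456. Conditional survival from age 2 to x is l_x / l_2.
  x=2: (0.456/0.456) × 1.4 = 1.4000
  x=3: (0.247/0.456) × 5.1 = 2.7625
  x=4: (0.145/0.456) × 5.0 = 1.5899
Sum = 1.4000 + 2.7625 + 1.5899 = 5.7524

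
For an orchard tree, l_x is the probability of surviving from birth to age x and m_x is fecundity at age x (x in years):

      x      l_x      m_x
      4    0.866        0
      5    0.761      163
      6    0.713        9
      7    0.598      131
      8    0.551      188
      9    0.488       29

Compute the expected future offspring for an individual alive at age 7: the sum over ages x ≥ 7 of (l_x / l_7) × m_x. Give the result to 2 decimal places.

l_7 = 0.598. Conditional survival from age 7 to x is l_x / l_7.
  x=7: (0.598/0.598) × 131 = 131.0000
  x=8: (0.551/0.598) × 188 = 173.2241
  x=9: (0.488/0.598) × 29 = 23.6656
Sum = 131.0000 + 173.2241 + 23.6656 = 327.8896

327.89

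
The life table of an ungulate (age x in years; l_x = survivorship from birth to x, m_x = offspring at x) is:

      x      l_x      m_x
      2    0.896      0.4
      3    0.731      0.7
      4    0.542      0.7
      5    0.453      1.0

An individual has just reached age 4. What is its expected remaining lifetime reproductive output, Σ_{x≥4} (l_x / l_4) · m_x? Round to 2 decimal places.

1.54

l_4 = 0.542. Conditional survival from age 4 to x is l_x / l_4.
  x=4: (0.542/0.542) × 0.7 = 0.7000
  x=5: (0.453/0.542) × 1.0 = 0.8358
Sum = 0.7000 + 0.8358 = 1.5358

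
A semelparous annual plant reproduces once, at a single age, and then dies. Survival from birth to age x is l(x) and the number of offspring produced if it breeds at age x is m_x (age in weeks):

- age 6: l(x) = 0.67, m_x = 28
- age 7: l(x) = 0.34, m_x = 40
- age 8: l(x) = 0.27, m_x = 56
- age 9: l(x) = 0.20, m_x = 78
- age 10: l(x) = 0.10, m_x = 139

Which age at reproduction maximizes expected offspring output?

6

Expected offspring if breeding at age x = l(x) × m_x:
  age 6: 0.67 × 28 = 18.760
  age 7: 0.34 × 40 = 13.600
  age 8: 0.27 × 56 = 15.120
  age 9: 0.20 × 78 = 15.600
  age 10: 0.10 × 139 = 13.900
Maximum at age 6 (18.760).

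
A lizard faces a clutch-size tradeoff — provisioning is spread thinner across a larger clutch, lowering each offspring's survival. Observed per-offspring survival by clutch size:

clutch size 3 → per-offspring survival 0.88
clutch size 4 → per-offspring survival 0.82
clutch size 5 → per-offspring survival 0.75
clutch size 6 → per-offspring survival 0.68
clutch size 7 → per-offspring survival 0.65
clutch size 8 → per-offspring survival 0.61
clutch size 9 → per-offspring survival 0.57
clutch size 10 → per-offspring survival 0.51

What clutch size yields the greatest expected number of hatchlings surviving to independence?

Expected hatchlings surviving to independence = c × s(c):
  c=3: 3 × 0.88 = 2.640
  c=4: 4 × 0.82 = 3.280
  c=5: 5 × 0.75 = 3.750
  c=6: 6 × 0.68 = 4.080
  c=7: 7 × 0.65 = 4.550
  c=8: 8 × 0.61 = 4.880
  c=9: 9 × 0.57 = 5.130
  c=10: 10 × 0.51 = 5.100
Maximum at c = 9 (5.130 hatchlings surviving to independence).

9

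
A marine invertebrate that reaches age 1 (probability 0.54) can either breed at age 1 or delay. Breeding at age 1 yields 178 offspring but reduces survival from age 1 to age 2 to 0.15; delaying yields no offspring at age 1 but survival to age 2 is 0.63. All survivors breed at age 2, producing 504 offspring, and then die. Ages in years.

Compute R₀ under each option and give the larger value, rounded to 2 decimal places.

breed at age 1: R₀ = 0.54 × (178 + 0.15 × 504) = 0.54 × 253.6000 = 136.9440
delay to age 2: R₀ = 0.54 × (0.63 × 504) = 0.54 × 317.5200 = 171.4608
Higher: delay to age 2 (171.4608).

171.46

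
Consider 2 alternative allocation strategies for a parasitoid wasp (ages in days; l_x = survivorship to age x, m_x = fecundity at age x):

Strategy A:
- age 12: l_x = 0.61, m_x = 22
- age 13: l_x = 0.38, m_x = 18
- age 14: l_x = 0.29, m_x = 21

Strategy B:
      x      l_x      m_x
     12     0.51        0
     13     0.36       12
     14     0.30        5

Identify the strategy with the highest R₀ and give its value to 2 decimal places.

Strategy A: R₀ = 0.61×22 + 0.38×18 + 0.29×21 = 26.3500
Strategy B: R₀ = 0.51×0 + 0.36×12 + 0.30×5 = 5.8200
Highest R₀: strategy A with 26.3500.

26.35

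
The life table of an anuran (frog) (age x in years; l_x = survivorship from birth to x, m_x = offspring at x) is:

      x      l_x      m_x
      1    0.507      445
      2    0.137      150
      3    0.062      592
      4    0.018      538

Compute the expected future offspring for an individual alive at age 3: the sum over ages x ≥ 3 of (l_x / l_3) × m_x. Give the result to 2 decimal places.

748.19

l_3 = 0.062. Conditional survival from age 3 to x is l_x / l_3.
  x=3: (0.062/0.062) × 592 = 592.0000
  x=4: (0.018/0.062) × 538 = 156.1935
Sum = 592.0000 + 156.1935 = 748.1935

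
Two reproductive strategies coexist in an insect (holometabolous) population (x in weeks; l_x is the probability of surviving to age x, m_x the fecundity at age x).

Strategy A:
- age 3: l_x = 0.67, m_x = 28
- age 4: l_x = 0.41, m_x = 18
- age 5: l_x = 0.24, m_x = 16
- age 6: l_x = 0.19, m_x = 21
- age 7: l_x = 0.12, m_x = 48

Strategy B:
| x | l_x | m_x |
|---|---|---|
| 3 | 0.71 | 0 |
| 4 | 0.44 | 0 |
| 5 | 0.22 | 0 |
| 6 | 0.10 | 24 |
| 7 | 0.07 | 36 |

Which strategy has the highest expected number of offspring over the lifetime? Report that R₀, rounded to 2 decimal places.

39.73

Strategy A: R₀ = 0.67×28 + 0.41×18 + 0.24×16 + 0.19×21 + 0.12×48 = 39.7300
Strategy B: R₀ = 0.71×0 + 0.44×0 + 0.22×0 + 0.10×24 + 0.07×36 = 4.9200
Highest R₀: strategy A with 39.7300.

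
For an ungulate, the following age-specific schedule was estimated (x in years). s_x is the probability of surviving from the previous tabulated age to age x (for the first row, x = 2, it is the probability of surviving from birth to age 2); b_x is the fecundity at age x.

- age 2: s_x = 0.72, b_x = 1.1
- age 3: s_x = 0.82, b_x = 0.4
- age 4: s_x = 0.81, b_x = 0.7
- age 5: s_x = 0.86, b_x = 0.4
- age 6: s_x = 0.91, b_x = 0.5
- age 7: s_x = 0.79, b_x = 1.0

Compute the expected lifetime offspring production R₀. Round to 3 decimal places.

Survivorship from birth: l_x = s_2·s_3·…·s_x.
  l_2 = 0.72000
  l_3 = 0.59040
  l_4 = 0.47822
  l_5 = 0.41127
  l_6 = 0.37426
  l_7 = 0.29566
R₀ = Σ l_x b_x:
  age 2: 0.72000 × 1.1 = 0.7920
  age 3: 0.59040 × 0.4 = 0.2362
  age 4: 0.47822 × 0.7 = 0.3348
  age 5: 0.41127 × 0.4 = 0.1645
  age 6: 0.37426 × 0.5 = 0.1871
  age 7: 0.29566 × 1.0 = 0.2957
R₀ = 0.7920 + 0.2362 + 0.3348 + 0.1645 + 0.1871 + 0.2957 = 2.0102

2.010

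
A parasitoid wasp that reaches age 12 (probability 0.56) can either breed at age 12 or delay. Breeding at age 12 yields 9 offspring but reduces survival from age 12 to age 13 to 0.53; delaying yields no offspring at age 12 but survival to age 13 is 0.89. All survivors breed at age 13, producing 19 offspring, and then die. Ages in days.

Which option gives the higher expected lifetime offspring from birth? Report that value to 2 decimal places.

breed at age 12: R₀ = 0.56 × (9 + 0.53 × 19) = 0.56 × 19.0700 = 10.6792
delay to age 13: R₀ = 0.56 × (0.89 × 19) = 0.56 × 16.9100 = 9.4696
Higher: breed at age 12 (10.6792).

10.68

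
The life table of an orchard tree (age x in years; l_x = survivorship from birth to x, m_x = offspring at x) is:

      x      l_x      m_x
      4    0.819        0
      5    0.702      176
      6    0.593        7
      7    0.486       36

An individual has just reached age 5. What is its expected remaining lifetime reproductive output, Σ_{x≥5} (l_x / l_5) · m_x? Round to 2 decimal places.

206.84

l_5 = 0.702. Conditional survival from age 5 to x is l_x / l_5.
  x=5: (0.702/0.702) × 176 = 176.0000
  x=6: (0.593/0.702) × 7 = 5.9131
  x=7: (0.486/0.702) × 36 = 24.9231
Sum = 176.0000 + 5.9131 + 24.9231 = 206.8362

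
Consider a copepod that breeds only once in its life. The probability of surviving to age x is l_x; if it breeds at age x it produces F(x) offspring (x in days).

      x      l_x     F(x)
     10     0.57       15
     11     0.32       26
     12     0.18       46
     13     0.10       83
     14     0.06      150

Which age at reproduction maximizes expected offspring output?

Expected offspring if breeding at age x = l_x × F(x):
  age 10: 0.57 × 15 = 8.550
  age 11: 0.32 × 26 = 8.320
  age 12: 0.18 × 46 = 8.280
  age 13: 0.10 × 83 = 8.300
  age 14: 0.06 × 150 = 9.000
Maximum at age 14 (9.000).

14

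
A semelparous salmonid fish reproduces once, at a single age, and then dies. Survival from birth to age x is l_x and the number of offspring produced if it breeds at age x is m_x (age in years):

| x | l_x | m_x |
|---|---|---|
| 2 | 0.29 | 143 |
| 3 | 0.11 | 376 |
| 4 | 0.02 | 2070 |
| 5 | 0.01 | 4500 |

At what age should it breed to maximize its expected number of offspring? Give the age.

5

Expected offspring if breeding at age x = l_x × m_x:
  age 2: 0.29 × 143 = 41.470
  age 3: 0.11 × 376 = 41.360
  age 4: 0.02 × 2070 = 41.400
  age 5: 0.01 × 4500 = 45.000
Maximum at age 5 (45.000).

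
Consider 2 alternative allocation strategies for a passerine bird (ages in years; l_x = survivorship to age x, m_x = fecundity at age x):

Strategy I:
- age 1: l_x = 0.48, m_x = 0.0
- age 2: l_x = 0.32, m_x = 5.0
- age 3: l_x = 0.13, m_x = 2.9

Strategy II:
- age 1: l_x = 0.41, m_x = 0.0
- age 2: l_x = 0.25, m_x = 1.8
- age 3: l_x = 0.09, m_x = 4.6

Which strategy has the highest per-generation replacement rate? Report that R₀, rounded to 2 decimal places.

1.98

Strategy I: R₀ = 0.48×0.0 + 0.32×5.0 + 0.13×2.9 = 1.9770
Strategy II: R₀ = 0.41×0.0 + 0.25×1.8 + 0.09×4.6 = 0.8640
Highest R₀: strategy I with 1.9770.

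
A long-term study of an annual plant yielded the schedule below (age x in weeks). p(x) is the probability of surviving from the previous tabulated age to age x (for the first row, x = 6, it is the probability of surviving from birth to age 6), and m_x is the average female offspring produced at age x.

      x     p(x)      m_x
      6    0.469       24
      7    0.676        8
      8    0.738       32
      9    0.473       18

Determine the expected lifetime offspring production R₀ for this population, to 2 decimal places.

Survivorship from birth: l_x = p_6·p_7·…·p_x.
  l_6 = 0.46900
  l_7 = 0.31704
  l_8 = 0.23398
  l_9 = 0.11067
R₀ = Σ l_x m_x:
  age 6: 0.46900 × 24 = 11.2560
  age 7: 0.31704 × 8 = 2.5363
  age 8: 0.23398 × 32 = 7.4874
  age 9: 0.11067 × 18 = 1.9921
R₀ = 11.2560 + 2.5363 + 7.4874 + 1.9921 = 23.2717

23.27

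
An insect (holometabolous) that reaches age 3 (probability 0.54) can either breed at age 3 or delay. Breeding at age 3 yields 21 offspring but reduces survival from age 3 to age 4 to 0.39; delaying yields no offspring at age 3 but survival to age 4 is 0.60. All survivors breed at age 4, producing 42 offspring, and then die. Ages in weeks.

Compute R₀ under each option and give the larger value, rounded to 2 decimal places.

20.19

breed at age 3: R₀ = 0.54 × (21 + 0.39 × 42) = 0.54 × 37.3800 = 20.1852
delay to age 4: R₀ = 0.54 × (0.60 × 42) = 0.54 × 25.2000 = 13.6080
Higher: breed at age 3 (20.1852).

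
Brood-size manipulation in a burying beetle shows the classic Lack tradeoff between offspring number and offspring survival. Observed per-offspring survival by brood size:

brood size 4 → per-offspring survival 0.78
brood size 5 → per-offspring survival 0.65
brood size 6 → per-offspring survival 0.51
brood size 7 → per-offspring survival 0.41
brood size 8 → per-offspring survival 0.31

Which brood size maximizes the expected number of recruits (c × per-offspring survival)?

Expected recruits = c × s(c):
  c=4: 4 × 0.78 = 3.120
  c=5: 5 × 0.65 = 3.250
  c=6: 6 × 0.51 = 3.060
  c=7: 7 × 0.41 = 2.870
  c=8: 8 × 0.31 = 2.480
Maximum at c = 5 (3.250 recruits).

5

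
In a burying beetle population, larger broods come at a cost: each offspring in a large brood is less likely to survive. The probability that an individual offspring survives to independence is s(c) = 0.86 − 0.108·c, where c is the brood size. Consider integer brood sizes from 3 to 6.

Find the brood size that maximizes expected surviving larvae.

4

Expected surviving larvae = c × s(c):
  c=3: 3 × 0.536 = 1.608
  c=4: 4 × 0.428 = 1.712
  c=5: 5 × 0.320 = 1.600
  c=6: 6 × 0.212 = 1.272
Maximum at c = 4 (1.712 surviving larvae).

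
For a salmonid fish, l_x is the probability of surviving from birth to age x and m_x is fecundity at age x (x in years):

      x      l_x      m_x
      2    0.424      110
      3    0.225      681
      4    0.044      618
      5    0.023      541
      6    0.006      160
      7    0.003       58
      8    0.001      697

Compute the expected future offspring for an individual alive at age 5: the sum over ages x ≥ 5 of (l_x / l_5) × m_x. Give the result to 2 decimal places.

l_5 = 0.023. Conditional survival from age 5 to x is l_x / l_5.
  x=5: (0.023/0.023) × 541 = 541.0000
  x=6: (0.006/0.023) × 160 = 41.7391
  x=7: (0.003/0.023) × 58 = 7.5652
  x=8: (0.001/0.023) × 697 = 30.3043
Sum = 541.0000 + 41.7391 + 7.5652 + 30.3043 = 620.6087

620.61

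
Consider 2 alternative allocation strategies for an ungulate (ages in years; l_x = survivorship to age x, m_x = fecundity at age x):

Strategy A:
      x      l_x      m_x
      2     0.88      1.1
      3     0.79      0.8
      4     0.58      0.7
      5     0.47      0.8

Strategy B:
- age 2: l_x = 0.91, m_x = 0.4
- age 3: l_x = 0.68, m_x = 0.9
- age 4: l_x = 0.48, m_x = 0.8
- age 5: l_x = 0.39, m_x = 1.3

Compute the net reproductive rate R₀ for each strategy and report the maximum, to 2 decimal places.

Strategy A: R₀ = 0.88×1.1 + 0.79×0.8 + 0.58×0.7 + 0.47×0.8 = 2.3820
Strategy B: R₀ = 0.91×0.4 + 0.68×0.9 + 0.48×0.8 + 0.39×1.3 = 1.8670
Highest R₀: strategy A with 2.3820.

2.38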